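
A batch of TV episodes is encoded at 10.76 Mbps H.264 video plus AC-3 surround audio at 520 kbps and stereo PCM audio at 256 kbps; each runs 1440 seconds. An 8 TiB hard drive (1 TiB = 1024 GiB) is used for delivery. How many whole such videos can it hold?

Audio total: 520 + 256 = 776 kbps = 0.776 Mbps.
Total bitrate: 11.536 Mbps.
Per item: 11.536 Mbps × 1440 s = 16,612 Mb = 2,076 MB.
Capacity: 8 TiB = 70,368,744 Mb; 4236.06 items → 4236 complete.

4236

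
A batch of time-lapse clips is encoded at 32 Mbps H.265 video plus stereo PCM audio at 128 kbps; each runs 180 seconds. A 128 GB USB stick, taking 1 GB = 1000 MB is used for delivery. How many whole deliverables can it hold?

Audio: 128 kbps = 0.128 Mbps.
Total bitrate: 32.128 Mbps.
Per item: 32.128 Mbps × 180 s = 5,783 Mb = 722.9 MB.
Capacity: 128 GB = 1,024,000 Mb; 177.07 items → 177 complete.

177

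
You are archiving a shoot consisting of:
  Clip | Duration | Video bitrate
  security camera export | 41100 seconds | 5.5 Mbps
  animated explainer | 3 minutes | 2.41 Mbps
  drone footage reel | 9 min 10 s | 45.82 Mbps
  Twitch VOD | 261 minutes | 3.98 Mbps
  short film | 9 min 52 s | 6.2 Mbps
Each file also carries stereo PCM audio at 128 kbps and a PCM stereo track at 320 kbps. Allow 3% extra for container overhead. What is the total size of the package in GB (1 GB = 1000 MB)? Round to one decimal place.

44.3 GB

Audio total: 128 + 320 = 448 kbps = 0.448 Mbps.
security camera export: 5.948 Mbps × 41100 s × 1.03 = 251796.7 Mb
animated explainer: 2.858 Mbps × 180 s × 1.03 = 529.9 Mb
drone footage reel: 46.268 Mbps × 550 s × 1.03 = 26210.8 Mb
Twitch VOD: 4.428 Mbps × 15660 s × 1.03 = 71422.8 Mb
short film: 6.648 Mbps × 592 s × 1.03 = 4053.7 Mb
Total: 354013.8 Mb = 44251.7 MB.
= 44.25 GB.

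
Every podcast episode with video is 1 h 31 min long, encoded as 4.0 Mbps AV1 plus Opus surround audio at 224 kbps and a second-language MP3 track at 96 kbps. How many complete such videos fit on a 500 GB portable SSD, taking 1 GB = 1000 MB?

1 h 31 min = 91 min = 5460 s
Audio total: 224 + 96 = 320 kbps = 0.320 Mbps.
Total bitrate: 4.320 Mbps.
Per item: 4.320 Mbps × 5460 s = 23,587 Mb = 2,948 MB.
Capacity: 500 GB = 4,000,000 Mb; 169.58 items → 169 complete.

169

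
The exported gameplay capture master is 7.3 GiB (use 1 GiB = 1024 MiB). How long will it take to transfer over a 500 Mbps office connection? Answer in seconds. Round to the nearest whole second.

125 seconds

File: 7.3 GiB = 62706.5 Mb.
At 500 Mbps: 62706.5 / 500 = 125.4 s ≈ 125 seconds.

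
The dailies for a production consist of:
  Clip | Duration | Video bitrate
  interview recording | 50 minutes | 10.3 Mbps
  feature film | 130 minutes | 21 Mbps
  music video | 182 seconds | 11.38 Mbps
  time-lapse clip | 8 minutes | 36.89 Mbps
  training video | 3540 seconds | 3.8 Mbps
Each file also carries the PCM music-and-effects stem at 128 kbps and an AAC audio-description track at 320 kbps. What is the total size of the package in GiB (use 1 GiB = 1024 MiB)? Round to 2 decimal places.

27.32 GiB

Audio total: 128 + 320 = 448 kbps = 0.448 Mbps.
interview recording: 10.748 Mbps × 3000 s = 32244.0 Mb
feature film: 21.448 Mbps × 7800 s = 167294.4 Mb
music video: 11.828 Mbps × 182 s = 2152.7 Mb
time-lapse clip: 37.338 Mbps × 480 s = 17922.2 Mb
training video: 4.248 Mbps × 3540 s = 15037.9 Mb
Total: 234651.3 Mb = 29331.4 MB.
= 27.32 GiB.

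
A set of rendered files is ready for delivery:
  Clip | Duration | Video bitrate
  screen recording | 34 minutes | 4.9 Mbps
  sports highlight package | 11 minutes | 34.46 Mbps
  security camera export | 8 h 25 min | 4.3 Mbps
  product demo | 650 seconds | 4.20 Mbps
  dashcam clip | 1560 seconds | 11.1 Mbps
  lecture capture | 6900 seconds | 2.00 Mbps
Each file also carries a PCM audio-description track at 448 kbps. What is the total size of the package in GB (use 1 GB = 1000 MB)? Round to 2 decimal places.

Audio: 448 kbps = 0.448 Mbps.
screen recording: 5.348 Mbps × 2040 s = 10909.9 Mb
sports highlight package: 34.908 Mbps × 660 s = 23039.3 Mb
security camera export: 4.748 Mbps × 30300 s = 143864.4 Mb
product demo: 4.648 Mbps × 650 s = 3021.2 Mb
dashcam clip: 11.548 Mbps × 1560 s = 18014.9 Mb
lecture capture: 2.448 Mbps × 6900 s = 16891.2 Mb
Total: 215740.9 Mb = 26967.6 MB.
= 26.97 GB.

26.97 GB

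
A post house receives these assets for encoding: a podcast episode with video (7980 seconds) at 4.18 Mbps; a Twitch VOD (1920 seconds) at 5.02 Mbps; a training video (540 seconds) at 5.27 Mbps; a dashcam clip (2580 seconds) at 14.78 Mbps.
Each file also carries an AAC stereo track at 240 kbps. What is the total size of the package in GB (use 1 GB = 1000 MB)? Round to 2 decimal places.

Audio: 240 kbps = 0.240 Mbps.
podcast episode with video: 4.420 Mbps × 7980 s = 35271.6 Mb
Twitch VOD: 5.260 Mbps × 1920 s = 10099.2 Mb
training video: 5.510 Mbps × 540 s = 2975.4 Mb
dashcam clip: 15.020 Mbps × 2580 s = 38751.6 Mb
Total: 87097.8 Mb = 10887.2 MB.
= 10.89 GB.

10.89 GB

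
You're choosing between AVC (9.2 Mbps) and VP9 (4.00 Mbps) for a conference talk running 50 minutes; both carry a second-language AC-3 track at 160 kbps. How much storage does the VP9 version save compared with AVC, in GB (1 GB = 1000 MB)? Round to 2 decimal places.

50 min = 3000 s
Audio: 160 kbps = 0.160 Mbps.
AVC: 9.360 Mbps × 3000 s = 28080.0 Mb = 3.510 GB.
VP9: 4.160 Mbps × 3000 s = 12480.0 Mb = 1.560 GB.
Saving: 3.510 − 1.560 = 1.950 GB.

1.95 GB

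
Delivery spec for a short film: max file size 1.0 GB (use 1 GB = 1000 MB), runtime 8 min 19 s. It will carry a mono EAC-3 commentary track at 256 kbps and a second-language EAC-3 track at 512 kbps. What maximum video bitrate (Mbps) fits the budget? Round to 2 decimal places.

Budget: 1.0 GB = 8000.0 Mb.
8 min 19 s = 499 s
Total bitrate budget: 8000.0 Mb / 499 s = 16.032 Mbps.
Audio total: 256 + 512 = 768 kbps = 0.768 Mbps.
Video: 16.032 − 0.768 = 15.264 Mbps.

15.26 Mbps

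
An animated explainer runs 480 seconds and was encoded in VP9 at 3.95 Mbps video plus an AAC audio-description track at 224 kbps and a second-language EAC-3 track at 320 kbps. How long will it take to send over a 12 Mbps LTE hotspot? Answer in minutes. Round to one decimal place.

Audio total: 224 + 320 = 544 kbps = 0.544 Mbps.
Total bitrate: 4.494 Mbps.
File: 4.494 Mbps × 480 s = 2157.1 Mb.
At 12 Mbps: 2157.1 / 12 = 179.8 s ≈ 3 minutes.

3.0 minutes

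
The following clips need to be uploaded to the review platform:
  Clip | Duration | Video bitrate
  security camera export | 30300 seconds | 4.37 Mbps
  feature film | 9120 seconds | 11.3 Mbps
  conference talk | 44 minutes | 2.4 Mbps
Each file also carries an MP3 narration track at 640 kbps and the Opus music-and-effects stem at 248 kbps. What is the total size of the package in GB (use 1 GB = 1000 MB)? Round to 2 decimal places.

Audio total: 640 + 248 = 888 kbps = 0.888 Mbps.
security camera export: 5.258 Mbps × 30300 s = 159317.4 Mb
feature film: 12.188 Mbps × 9120 s = 111154.6 Mb
conference talk: 3.288 Mbps × 2640 s = 8680.3 Mb
Total: 279152.3 Mb = 34894.0 MB.
= 34.89 GB.

34.89 GB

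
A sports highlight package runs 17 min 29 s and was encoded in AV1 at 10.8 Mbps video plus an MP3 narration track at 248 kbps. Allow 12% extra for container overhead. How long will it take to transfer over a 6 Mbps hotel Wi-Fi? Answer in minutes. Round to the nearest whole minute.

17 min 29 s = 1049 s
Audio: 248 kbps = 0.248 Mbps.
Total bitrate: 11.048 Mbps.
File: 11.048 Mbps × 1049 s = 11589.4 Mb.
With 12% container overhead: ×1.12. → 12980.1 Mb.
At 6 Mbps: 12980.1 / 6 = 2163.3 s ≈ 36.1 minutes.

36 minutes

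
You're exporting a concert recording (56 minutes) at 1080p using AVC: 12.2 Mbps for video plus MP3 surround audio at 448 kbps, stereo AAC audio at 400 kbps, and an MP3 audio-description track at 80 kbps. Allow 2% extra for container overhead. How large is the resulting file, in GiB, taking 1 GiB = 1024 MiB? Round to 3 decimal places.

56 min = 3360 s
Audio total: 448 + 400 + 80 = 928 kbps = 0.928 Mbps.
Total bitrate: 12.2 + 0.928 = 13.128 Mbps.
Stream data: 13.128 Mbps × 3360 s = 44110.1 Mb.
With 2% container overhead: ×1.02.
44,992 Mb = 5,624,035,200 bytes ÷ 1,073,741,824 = 5.238 GiB.

5.238 GiB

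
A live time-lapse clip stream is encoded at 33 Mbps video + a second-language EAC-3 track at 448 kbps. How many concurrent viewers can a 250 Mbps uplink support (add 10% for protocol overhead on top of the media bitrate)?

Audio: 448 kbps = 0.448 Mbps.
Per-viewer media rate: 33.448 Mbps.
On the wire with 10% overhead: 36.793 Mbps.
250 Mbps = 250.0 Mbps; 250.0 / 36.793 = 6.79 → 6 viewers.

6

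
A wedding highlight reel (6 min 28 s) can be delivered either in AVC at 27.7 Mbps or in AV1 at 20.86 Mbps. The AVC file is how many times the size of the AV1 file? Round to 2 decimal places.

6 min 28 s = 388 s
AVC: 27.700 Mbps × 388 s = 10747.6 Mb = 1.251 GiB.
AV1: 20.860 Mbps × 388 s = 8093.7 Mb = 0.942 GiB.
Ratio: 1.251 / 0.942 = 1.328.

1.33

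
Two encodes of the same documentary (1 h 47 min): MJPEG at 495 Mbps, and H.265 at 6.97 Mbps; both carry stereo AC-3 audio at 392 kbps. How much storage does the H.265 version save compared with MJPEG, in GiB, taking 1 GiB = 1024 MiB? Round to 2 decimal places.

364.75 GiB

1 h 47 min = 107 min = 6420 s
Audio: 392 kbps = 0.392 Mbps.
MJPEG: 495.392 Mbps × 6420 s = 3180416.6 Mb = 370.249 GiB.
H.265: 7.362 Mbps × 6420 s = 47264.0 Mb = 5.502 GiB.
Saving: 370.249 − 5.502 = 364.747 GiB.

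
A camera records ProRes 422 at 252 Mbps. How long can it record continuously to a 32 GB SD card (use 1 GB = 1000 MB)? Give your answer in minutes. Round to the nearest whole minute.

17 minutes

Capacity: 32 GB = 256,000 Mb.
Recording time: 256,000 / 252.000 = 1,016 s ≈ 16.9 minutes.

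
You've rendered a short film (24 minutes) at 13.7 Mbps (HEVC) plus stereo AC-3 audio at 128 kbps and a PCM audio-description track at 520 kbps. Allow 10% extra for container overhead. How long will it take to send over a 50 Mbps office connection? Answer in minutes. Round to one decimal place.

24 min = 1440 s
Audio total: 128 + 520 = 648 kbps = 0.648 Mbps.
Total bitrate: 14.348 Mbps.
File: 14.348 Mbps × 1440 s = 20661.1 Mb.
With 10% container overhead: ×1.10. → 22727.2 Mb.
At 50 Mbps: 22727.2 / 50 = 454.5 s ≈ 7.58 minutes.

7.6 minutes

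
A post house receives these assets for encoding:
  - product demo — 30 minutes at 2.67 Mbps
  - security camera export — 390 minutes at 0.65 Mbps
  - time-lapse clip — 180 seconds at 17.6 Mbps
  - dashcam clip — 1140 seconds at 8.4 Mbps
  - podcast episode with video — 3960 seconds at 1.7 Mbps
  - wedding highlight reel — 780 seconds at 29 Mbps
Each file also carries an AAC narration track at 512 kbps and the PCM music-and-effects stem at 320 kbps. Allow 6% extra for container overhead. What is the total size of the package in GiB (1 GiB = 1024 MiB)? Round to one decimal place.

Audio total: 512 + 320 = 832 kbps = 0.832 Mbps.
product demo: 3.502 Mbps × 1800 s × 1.06 = 6681.8 Mb
security camera export: 1.482 Mbps × 23400 s × 1.06 = 36759.5 Mb
time-lapse clip: 18.432 Mbps × 180 s × 1.06 = 3516.8 Mb
dashcam clip: 9.232 Mbps × 1140 s × 1.06 = 11155.9 Mb
podcast episode with video: 2.532 Mbps × 3960 s × 1.06 = 10628.3 Mb
wedding highlight reel: 29.832 Mbps × 780 s × 1.06 = 24665.1 Mb
Total: 93407.5 Mb = 11675.9 MB.
= 10.87 GiB.

10.9 GiB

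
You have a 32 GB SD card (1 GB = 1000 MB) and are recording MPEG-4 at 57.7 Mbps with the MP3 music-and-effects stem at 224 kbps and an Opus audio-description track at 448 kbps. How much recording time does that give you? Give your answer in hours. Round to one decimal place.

1.2 hours

Audio total: 224 + 448 = 672 kbps = 0.672 Mbps.
Total bitrate: 57.7 + 0.672 = 58.372 Mbps.
Capacity: 32 GB = 256,000 Mb.
Recording time: 256,000 / 58.372 = 4,386 s ≈ 1.22 hours.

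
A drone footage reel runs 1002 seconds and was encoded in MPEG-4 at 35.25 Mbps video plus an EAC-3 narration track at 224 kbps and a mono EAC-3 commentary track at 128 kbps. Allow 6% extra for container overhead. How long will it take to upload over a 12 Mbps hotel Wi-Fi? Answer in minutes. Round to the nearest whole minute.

Audio total: 224 + 128 = 352 kbps = 0.352 Mbps.
Total bitrate: 35.602 Mbps.
File: 35.602 Mbps × 1002 s = 35673.2 Mb.
With 6% container overhead: ×1.06. → 37813.6 Mb.
At 12 Mbps: 37813.6 / 12 = 3151.1 s ≈ 52.5 minutes.

53 minutes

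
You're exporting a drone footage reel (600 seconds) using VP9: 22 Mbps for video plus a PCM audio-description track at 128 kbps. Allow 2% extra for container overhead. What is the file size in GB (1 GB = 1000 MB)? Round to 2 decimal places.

1.69 GB

Audio: 128 kbps = 0.128 Mbps.
Total bitrate: 22 + 0.128 = 22.128 Mbps.
Stream data: 22.128 Mbps × 600 s = 13276.8 Mb.
With 2% container overhead: ×1.02.
13,542 Mb ÷ 8 = 1,693 MB → 1.693 GB.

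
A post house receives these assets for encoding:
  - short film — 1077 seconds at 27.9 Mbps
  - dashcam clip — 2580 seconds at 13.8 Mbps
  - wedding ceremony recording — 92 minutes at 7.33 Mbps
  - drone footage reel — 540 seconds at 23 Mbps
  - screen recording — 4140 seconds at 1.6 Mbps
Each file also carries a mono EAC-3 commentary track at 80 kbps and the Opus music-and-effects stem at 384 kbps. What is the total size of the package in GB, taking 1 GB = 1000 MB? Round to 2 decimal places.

Audio total: 80 + 384 = 464 kbps = 0.464 Mbps.
short film: 28.364 Mbps × 1077 s = 30548.0 Mb
dashcam clip: 14.264 Mbps × 2580 s = 36801.1 Mb
wedding ceremony recording: 7.794 Mbps × 5520 s = 43022.9 Mb
drone footage reel: 23.464 Mbps × 540 s = 12670.6 Mb
screen recording: 2.064 Mbps × 4140 s = 8545.0 Mb
Total: 131587.5 Mb = 16448.4 MB.
= 16.45 GB.

16.45 GB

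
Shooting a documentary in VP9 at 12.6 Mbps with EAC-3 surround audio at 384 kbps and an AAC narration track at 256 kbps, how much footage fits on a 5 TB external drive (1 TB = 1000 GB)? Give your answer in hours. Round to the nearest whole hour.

Audio total: 384 + 256 = 640 kbps = 0.640 Mbps.
Total bitrate: 12.6 + 0.640 = 13.240 Mbps.
Capacity: 5 TB = 40,000,000 Mb.
Recording time: 40,000,000 / 13.240 = 3,021,148 s ≈ 839 hours.

839 hours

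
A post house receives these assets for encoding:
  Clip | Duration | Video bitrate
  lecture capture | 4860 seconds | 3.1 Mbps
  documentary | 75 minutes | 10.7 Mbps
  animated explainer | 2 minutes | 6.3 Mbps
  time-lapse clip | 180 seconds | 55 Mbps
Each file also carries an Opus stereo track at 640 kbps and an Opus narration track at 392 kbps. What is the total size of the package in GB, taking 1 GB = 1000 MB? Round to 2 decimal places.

10.48 GB

Audio total: 640 + 392 = 1032 kbps = 1.032 Mbps.
lecture capture: 4.132 Mbps × 4860 s = 20081.5 Mb
documentary: 11.732 Mbps × 4500 s = 52794.0 Mb
animated explainer: 7.332 Mbps × 120 s = 879.8 Mb
time-lapse clip: 56.032 Mbps × 180 s = 10085.8 Mb
Total: 83841.1 Mb = 10480.1 MB.
= 10.48 GB.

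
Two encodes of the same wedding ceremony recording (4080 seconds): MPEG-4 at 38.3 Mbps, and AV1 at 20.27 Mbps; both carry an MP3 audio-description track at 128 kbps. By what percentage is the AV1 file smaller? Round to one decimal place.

Audio: 128 kbps = 0.128 Mbps.
MPEG-4: 38.428 Mbps × 4080 s = 156786.2 Mb = 19.598 GB.
AV1: 20.398 Mbps × 4080 s = 83223.8 Mb = 10.403 GB.
Reduction: (1 − 10.403/19.598) × 100 = 46.92%.

46.9%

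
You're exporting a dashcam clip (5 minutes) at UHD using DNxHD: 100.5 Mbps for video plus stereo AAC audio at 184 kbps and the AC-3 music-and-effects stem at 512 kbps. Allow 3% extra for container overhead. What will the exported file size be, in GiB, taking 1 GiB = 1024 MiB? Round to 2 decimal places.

3.64 GiB

5 min = 300 s
Audio total: 184 + 512 = 696 kbps = 0.696 Mbps.
Total bitrate: 100.5 + 0.696 = 101.196 Mbps.
Stream data: 101.196 Mbps × 300 s = 30358.8 Mb.
With 3% container overhead: ×1.03.
31,270 Mb = 3,908,695,500 bytes ÷ 1,073,741,824 = 3.640 GiB.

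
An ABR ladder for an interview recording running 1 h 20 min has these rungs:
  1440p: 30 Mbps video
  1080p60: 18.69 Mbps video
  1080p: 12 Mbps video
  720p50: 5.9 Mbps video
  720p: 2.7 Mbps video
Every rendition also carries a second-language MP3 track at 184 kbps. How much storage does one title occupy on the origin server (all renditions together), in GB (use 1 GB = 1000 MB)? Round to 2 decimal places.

42.13 GB

1 h 20 min = 80 min = 4800 s
Audio: 184 kbps = 0.184 Mbps.
Sum of rendition bitrates: (30+0.184) + (18.69+0.184) + (12+0.184) + (5.9+0.184) + (2.7+0.184) = 70.210 Mbps.
× 4800 s = 337,008 Mb = 42,126 MB = 42.13 GB.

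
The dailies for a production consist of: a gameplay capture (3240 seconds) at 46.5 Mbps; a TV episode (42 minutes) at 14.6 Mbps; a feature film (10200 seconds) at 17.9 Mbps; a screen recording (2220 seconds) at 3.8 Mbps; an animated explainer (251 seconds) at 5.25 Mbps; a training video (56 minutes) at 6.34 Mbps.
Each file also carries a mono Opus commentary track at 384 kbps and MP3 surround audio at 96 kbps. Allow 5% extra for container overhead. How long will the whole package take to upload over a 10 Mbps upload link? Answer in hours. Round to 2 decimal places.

12.00 hours

Audio total: 384 + 96 = 480 kbps = 0.480 Mbps.
gameplay capture: 46.980 Mbps × 3240 s × 1.05 = 159826.0 Mb
TV episode: 15.080 Mbps × 2520 s × 1.05 = 39901.7 Mb
feature film: 18.380 Mbps × 10200 s × 1.05 = 196849.8 Mb
screen recording: 4.280 Mbps × 2220 s × 1.05 = 9976.7 Mb
animated explainer: 5.730 Mbps × 251 s × 1.05 = 1510.1 Mb
training video: 6.820 Mbps × 3360 s × 1.05 = 24061.0 Mb
Total: 432125.2 Mb = 54015.7 MB.
At 10 Mbps: 432125.2 / 10 = 43213 s ≈ 12 hours.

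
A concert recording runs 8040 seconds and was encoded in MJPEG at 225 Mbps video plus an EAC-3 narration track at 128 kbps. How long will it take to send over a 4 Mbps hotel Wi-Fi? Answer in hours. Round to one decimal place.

125.7 hours

Audio: 128 kbps = 0.128 Mbps.
Total bitrate: 225.128 Mbps.
File: 225.128 Mbps × 8040 s = 1810029.1 Mb.
At 4 Mbps: 1810029.1 / 4 = 452507.3 s ≈ 126 hours.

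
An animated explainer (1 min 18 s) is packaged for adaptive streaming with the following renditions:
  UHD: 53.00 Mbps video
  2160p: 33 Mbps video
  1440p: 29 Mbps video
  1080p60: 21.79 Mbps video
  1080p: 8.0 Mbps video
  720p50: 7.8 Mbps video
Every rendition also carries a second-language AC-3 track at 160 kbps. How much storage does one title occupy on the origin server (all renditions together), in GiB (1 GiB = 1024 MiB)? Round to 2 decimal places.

1.39 GiB

1 min 18 s = 78 s
Audio: 160 kbps = 0.160 Mbps.
Sum of rendition bitrates: (53.00+0.160) + (33+0.160) + (29+0.160) + (21.79+0.160) + (8.0+0.160) + (7.8+0.160) = 153.550 Mbps.
× 78 s = 11,977 Mb = 1,497 MB = 1.394 GiB.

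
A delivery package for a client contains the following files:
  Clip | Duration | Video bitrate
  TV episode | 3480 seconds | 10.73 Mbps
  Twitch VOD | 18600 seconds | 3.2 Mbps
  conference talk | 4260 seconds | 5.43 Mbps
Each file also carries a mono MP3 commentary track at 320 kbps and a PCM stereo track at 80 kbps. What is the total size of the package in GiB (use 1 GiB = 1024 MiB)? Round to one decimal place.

15.2 GiB

Audio total: 320 + 80 = 400 kbps = 0.400 Mbps.
TV episode: 11.130 Mbps × 3480 s = 38732.4 Mb
Twitch VOD: 3.600 Mbps × 18600 s = 66960.0 Mb
conference talk: 5.830 Mbps × 4260 s = 24835.8 Mb
Total: 130528.2 Mb = 16316.0 MB.
= 15.20 GiB.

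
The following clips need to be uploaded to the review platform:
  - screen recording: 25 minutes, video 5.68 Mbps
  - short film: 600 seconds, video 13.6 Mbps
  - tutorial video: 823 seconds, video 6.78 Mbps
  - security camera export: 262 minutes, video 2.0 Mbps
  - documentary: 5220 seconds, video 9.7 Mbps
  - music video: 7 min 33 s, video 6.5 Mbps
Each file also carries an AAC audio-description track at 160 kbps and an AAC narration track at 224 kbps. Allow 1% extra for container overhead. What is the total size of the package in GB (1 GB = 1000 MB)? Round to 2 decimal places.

Audio total: 160 + 224 = 384 kbps = 0.384 Mbps.
screen recording: 6.064 Mbps × 1500 s × 1.01 = 9187.0 Mb
short film: 13.984 Mbps × 600 s × 1.01 = 8474.3 Mb
tutorial video: 7.164 Mbps × 823 s × 1.01 = 5954.9 Mb
security camera export: 2.384 Mbps × 15720 s × 1.01 = 37851.2 Mb
documentary: 10.084 Mbps × 5220 s × 1.01 = 53164.9 Mb
music video: 6.884 Mbps × 453 s × 1.01 = 3149.6 Mb
Total: 117781.9 Mb = 14722.7 MB.
= 14.72 GB.

14.72 GB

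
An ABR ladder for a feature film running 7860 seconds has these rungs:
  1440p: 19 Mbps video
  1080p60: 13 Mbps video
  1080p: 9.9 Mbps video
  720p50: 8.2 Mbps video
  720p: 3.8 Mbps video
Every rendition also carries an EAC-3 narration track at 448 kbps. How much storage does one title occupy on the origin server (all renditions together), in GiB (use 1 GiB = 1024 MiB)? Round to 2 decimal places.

Audio: 448 kbps = 0.448 Mbps.
Sum of rendition bitrates: (19+0.448) + (13+0.448) + (9.9+0.448) + (8.2+0.448) + (3.8+0.448) = 56.140 Mbps.
× 7860 s = 441,260 Mb = 55,158 MB = 51.37 GiB.

51.37 GiB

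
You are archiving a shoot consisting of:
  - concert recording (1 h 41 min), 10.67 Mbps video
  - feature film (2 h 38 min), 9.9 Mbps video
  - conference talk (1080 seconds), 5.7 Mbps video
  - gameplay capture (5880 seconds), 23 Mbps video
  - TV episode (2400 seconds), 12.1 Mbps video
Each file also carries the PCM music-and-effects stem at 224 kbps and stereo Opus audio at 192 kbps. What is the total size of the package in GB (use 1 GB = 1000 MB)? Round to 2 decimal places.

42.41 GB

Audio total: 224 + 192 = 416 kbps = 0.416 Mbps.
concert recording: 11.086 Mbps × 6060 s = 67181.2 Mb
feature film: 10.316 Mbps × 9480 s = 97795.7 Mb
conference talk: 6.116 Mbps × 1080 s = 6605.3 Mb
gameplay capture: 23.416 Mbps × 5880 s = 137686.1 Mb
TV episode: 12.516 Mbps × 2400 s = 30038.4 Mb
Total: 339306.6 Mb = 42413.3 MB.
= 42.41 GB.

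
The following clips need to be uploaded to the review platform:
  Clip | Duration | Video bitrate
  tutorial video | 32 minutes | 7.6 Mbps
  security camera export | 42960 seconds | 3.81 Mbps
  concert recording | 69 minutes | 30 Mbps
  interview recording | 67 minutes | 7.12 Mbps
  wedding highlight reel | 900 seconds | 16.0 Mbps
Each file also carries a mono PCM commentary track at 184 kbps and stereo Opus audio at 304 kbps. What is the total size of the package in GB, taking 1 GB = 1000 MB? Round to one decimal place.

46.5 GB

Audio total: 184 + 304 = 488 kbps = 0.488 Mbps.
tutorial video: 8.088 Mbps × 1920 s = 15529.0 Mb
security camera export: 4.298 Mbps × 42960 s = 184642.1 Mb
concert recording: 30.488 Mbps × 4140 s = 126220.3 Mb
interview recording: 7.608 Mbps × 4020 s = 30584.2 Mb
wedding highlight reel: 16.488 Mbps × 900 s = 14839.2 Mb
Total: 371814.7 Mb = 46476.8 MB.
= 46.48 GB.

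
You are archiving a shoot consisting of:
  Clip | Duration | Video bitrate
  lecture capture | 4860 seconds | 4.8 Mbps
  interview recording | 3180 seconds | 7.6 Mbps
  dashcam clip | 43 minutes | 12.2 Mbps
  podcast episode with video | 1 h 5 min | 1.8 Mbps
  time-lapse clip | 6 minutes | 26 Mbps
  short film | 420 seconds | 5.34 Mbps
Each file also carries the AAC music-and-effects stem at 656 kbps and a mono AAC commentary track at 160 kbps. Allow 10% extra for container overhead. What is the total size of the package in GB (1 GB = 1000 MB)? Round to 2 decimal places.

Audio total: 656 + 160 = 816 kbps = 0.816 Mbps.
lecture capture: 5.616 Mbps × 4860 s × 1.10 = 30023.1 Mb
interview recording: 8.416 Mbps × 3180 s × 1.10 = 29439.2 Mb
dashcam clip: 13.016 Mbps × 2580 s × 1.10 = 36939.4 Mb
podcast episode with video: 2.616 Mbps × 3900 s × 1.10 = 11222.6 Mb
time-lapse clip: 26.816 Mbps × 360 s × 1.10 = 10619.1 Mb
short film: 6.156 Mbps × 420 s × 1.10 = 2844.1 Mb
Total: 121087.6 Mb = 15135.9 MB.
= 15.14 GB.

15.14 GB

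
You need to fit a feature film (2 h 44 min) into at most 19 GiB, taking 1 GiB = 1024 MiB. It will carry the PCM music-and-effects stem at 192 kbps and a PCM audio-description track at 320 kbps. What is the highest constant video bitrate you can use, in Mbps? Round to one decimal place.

Budget: 19 GiB = 163208.8 Mb.
2 h 44 min = 164 min = 9840 s
Total bitrate budget: 163208.8 Mb / 9840 s = 16.586 Mbps.
Audio total: 192 + 320 = 512 kbps = 0.512 Mbps.
Video: 16.586 − 0.512 = 16.074 Mbps.

16.1 Mbps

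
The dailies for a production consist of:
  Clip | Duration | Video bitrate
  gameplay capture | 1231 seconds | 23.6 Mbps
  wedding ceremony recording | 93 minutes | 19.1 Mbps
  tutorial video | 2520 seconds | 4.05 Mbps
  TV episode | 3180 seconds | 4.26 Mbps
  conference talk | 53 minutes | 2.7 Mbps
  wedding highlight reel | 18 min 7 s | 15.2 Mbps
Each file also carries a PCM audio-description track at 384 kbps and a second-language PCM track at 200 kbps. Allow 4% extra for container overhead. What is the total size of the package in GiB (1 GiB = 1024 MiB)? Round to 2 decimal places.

Audio total: 384 + 200 = 584 kbps = 0.584 Mbps.
gameplay capture: 24.184 Mbps × 1231 s × 1.04 = 30961.3 Mb
wedding ceremony recording: 19.684 Mbps × 5580 s × 1.04 = 114230.2 Mb
tutorial video: 4.634 Mbps × 2520 s × 1.04 = 12144.8 Mb
TV episode: 4.844 Mbps × 3180 s × 1.04 = 16020.1 Mb
conference talk: 3.284 Mbps × 3180 s × 1.04 = 10860.8 Mb
wedding highlight reel: 15.784 Mbps × 1087 s × 1.04 = 17843.5 Mb
Total: 202060.7 Mb = 25257.6 MB.
= 23.52 GiB.

23.52 GiB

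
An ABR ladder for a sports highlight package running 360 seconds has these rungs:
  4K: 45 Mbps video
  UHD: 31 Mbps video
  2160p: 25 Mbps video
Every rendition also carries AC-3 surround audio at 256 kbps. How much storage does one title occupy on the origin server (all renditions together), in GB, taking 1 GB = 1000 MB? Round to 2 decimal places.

4.58 GB

Audio: 256 kbps = 0.256 Mbps.
Sum of rendition bitrates: (45+0.256) + (31+0.256) + (25+0.256) = 101.768 Mbps.
× 360 s = 36,636 Mb = 4,580 MB = 4.580 GB.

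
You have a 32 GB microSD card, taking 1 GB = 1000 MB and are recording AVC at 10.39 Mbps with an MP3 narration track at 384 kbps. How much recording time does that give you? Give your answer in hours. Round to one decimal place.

6.6 hours

Audio: 384 kbps = 0.384 Mbps.
Total bitrate: 10.39 + 0.384 = 10.774 Mbps.
Capacity: 32 GB = 256,000 Mb.
Recording time: 256,000 / 10.774 = 23,761 s ≈ 6.60 hours.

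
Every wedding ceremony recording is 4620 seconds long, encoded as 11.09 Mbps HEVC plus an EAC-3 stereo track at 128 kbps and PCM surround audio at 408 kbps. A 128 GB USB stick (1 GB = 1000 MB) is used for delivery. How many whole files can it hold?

19

Audio total: 128 + 408 = 536 kbps = 0.536 Mbps.
Total bitrate: 11.626 Mbps.
Per item: 11.626 Mbps × 4620 s = 53,712 Mb = 6,714 MB.
Capacity: 128 GB = 1,024,000 Mb; 19.06 items → 19 complete.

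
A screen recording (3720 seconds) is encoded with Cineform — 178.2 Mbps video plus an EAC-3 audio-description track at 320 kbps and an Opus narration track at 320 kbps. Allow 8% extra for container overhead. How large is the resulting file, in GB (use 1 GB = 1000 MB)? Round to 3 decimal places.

Audio total: 320 + 320 = 640 kbps = 0.640 Mbps.
Total bitrate: 178.2 + 0.640 = 178.840 Mbps.
Stream data: 178.840 Mbps × 3720 s = 665284.8 Mb.
With 8% container overhead: ×1.08.
718,508 Mb ÷ 8 = 89,813 MB → 89.81 GB.

89.813 GB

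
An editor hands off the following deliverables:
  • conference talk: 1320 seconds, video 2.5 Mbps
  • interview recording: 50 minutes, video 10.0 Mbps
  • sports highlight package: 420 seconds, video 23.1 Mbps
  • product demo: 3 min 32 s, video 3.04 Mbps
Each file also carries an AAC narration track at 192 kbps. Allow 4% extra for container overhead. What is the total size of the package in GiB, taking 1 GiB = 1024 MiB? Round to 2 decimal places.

Audio: 192 kbps = 0.192 Mbps.
conference talk: 2.692 Mbps × 1320 s × 1.04 = 3695.6 Mb
interview recording: 10.192 Mbps × 3000 s × 1.04 = 31799.0 Mb
sports highlight package: 23.292 Mbps × 420 s × 1.04 = 10173.9 Mb
product demo: 3.232 Mbps × 212 s × 1.04 = 712.6 Mb
Total: 46381.2 Mb = 5797.6 MB.
= 5.399 GiB.

5.40 GiB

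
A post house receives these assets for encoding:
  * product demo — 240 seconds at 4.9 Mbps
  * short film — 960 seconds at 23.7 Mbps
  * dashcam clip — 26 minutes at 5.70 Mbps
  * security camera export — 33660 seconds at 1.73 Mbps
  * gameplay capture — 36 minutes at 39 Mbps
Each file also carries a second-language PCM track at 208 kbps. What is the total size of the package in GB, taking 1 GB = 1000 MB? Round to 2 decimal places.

Audio: 208 kbps = 0.208 Mbps.
product demo: 5.108 Mbps × 240 s = 1225.9 Mb
short film: 23.908 Mbps × 960 s = 22951.7 Mb
dashcam clip: 5.908 Mbps × 1560 s = 9216.5 Mb
security camera export: 1.938 Mbps × 33660 s = 65233.1 Mb
gameplay capture: 39.208 Mbps × 2160 s = 84689.3 Mb
Total: 183316.4 Mb = 22914.6 MB.
= 22.91 GB.

22.91 GB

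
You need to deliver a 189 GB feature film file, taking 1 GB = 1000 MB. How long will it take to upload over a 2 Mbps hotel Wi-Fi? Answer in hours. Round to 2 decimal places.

File: 189 GB = 1512000.0 Mb.
At 2 Mbps: 1512000.0 / 2 = 756000.0 s ≈ 210 hours.

210.00 hours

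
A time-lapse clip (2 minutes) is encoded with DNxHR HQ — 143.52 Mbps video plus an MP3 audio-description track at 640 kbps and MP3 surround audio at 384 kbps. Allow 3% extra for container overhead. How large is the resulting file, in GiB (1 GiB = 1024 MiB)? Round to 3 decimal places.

2.080 GiB

2 min = 120 s
Audio total: 640 + 384 = 1024 kbps = 1.024 Mbps.
Total bitrate: 143.52 + 1.024 = 144.544 Mbps.
Stream data: 144.544 Mbps × 120 s = 17345.3 Mb.
With 3% container overhead: ×1.03.
17,866 Mb = 2,233,204,800 bytes ÷ 1,073,741,824 = 2.080 GiB.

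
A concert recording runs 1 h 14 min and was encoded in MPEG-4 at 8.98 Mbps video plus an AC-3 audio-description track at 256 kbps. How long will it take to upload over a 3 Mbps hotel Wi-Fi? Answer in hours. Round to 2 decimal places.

3.80 hours

1 h 14 min = 74 min = 4440 s
Audio: 256 kbps = 0.256 Mbps.
Total bitrate: 9.236 Mbps.
File: 9.236 Mbps × 4440 s = 41007.8 Mb.
At 3 Mbps: 41007.8 / 3 = 13669.3 s ≈ 3.8 hours.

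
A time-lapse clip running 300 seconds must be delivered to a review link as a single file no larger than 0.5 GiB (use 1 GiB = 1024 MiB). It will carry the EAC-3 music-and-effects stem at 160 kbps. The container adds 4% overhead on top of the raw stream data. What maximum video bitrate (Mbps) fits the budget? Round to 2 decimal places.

13.61 Mbps

Budget: 0.5 GiB = 4295.0 Mb.
Stream payload after overhead: 4295.0 / 1.04 = 4129.8 Mb.
Total bitrate budget: 4129.8 Mb / 300 s = 13.766 Mbps.
Audio: 160 kbps = 0.160 Mbps.
Video: 13.766 − 0.160 = 13.606 Mbps.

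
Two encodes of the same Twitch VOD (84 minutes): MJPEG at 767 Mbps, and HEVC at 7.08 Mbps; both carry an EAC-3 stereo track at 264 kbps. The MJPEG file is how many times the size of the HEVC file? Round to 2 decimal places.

84 min = 5040 s
Audio: 264 kbps = 0.264 Mbps.
MJPEG: 767.264 Mbps × 5040 s = 3867010.6 Mb = 483.376 GB.
HEVC: 7.344 Mbps × 5040 s = 37013.8 Mb = 4.627 GB.
Ratio: 483.376 / 4.627 = 104.475.

104.47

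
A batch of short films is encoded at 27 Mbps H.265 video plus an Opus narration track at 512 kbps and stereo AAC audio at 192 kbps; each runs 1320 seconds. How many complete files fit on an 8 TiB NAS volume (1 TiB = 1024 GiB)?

1924

Audio total: 512 + 192 = 704 kbps = 0.704 Mbps.
Total bitrate: 27.704 Mbps.
Per item: 27.704 Mbps × 1320 s = 36,569 Mb = 4,571 MB.
Capacity: 8 TiB = 70,368,744 Mb; 1924.26 items → 1924 complete.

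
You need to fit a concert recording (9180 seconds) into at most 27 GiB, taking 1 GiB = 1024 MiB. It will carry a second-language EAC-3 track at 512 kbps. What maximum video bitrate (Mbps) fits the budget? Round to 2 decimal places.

Budget: 27 GiB = 231928.2 Mb.
Total bitrate budget: 231928.2 Mb / 9180 s = 25.265 Mbps.
Audio: 512 kbps = 0.512 Mbps.
Video: 25.265 − 0.512 = 24.753 Mbps.

24.75 Mbps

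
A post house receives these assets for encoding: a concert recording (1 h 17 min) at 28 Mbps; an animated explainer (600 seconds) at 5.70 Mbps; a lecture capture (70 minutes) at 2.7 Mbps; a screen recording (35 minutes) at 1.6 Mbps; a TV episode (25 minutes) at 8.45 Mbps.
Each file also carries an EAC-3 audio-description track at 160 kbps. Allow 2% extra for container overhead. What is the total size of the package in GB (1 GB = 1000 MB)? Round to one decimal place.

20.7 GB

Audio: 160 kbps = 0.160 Mbps.
concert recording: 28.160 Mbps × 4620 s × 1.02 = 132701.2 Mb
animated explainer: 5.860 Mbps × 600 s × 1.02 = 3586.3 Mb
lecture capture: 2.860 Mbps × 4200 s × 1.02 = 12252.2 Mb
screen recording: 1.760 Mbps × 2100 s × 1.02 = 3769.9 Mb
TV episode: 8.610 Mbps × 1500 s × 1.02 = 13173.3 Mb
Total: 165483.0 Mb = 20685.4 MB.
= 20.69 GB.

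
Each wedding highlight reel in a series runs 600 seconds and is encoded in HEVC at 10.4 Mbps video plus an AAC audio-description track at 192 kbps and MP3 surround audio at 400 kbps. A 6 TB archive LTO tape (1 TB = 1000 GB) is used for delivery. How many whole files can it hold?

Audio total: 192 + 400 = 592 kbps = 0.592 Mbps.
Total bitrate: 10.992 Mbps.
Per item: 10.992 Mbps × 600 s = 6,595 Mb = 824.4 MB.
Capacity: 6 TB = 48,000,000 Mb; 7278.02 items → 7278 complete.

7278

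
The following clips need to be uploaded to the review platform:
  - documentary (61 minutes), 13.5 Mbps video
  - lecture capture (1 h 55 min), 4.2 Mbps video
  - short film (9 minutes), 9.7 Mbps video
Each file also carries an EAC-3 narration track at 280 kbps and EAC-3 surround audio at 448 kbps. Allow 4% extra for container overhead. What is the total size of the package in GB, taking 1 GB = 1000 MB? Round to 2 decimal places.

Audio total: 280 + 448 = 728 kbps = 0.728 Mbps.
documentary: 14.228 Mbps × 3660 s × 1.04 = 54157.5 Mb
lecture capture: 4.928 Mbps × 6900 s × 1.04 = 35363.3 Mb
short film: 10.428 Mbps × 540 s × 1.04 = 5856.4 Mb
Total: 95377.2 Mb = 11922.1 MB.
= 11.92 GB.

11.92 GB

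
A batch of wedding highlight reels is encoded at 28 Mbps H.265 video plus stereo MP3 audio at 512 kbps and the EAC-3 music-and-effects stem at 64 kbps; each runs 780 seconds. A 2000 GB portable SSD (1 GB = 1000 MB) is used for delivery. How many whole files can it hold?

Audio total: 512 + 64 = 576 kbps = 0.576 Mbps.
Total bitrate: 28.576 Mbps.
Per item: 28.576 Mbps × 780 s = 22,289 Mb = 2,786 MB.
Capacity: 2000 GB = 16,000,000 Mb; 717.83 items → 717 complete.

717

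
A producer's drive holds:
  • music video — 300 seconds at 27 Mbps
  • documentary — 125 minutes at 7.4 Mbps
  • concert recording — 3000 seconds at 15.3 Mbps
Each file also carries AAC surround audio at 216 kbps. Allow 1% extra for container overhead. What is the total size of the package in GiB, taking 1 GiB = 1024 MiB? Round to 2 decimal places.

13.15 GiB

Audio: 216 kbps = 0.216 Mbps.
music video: 27.216 Mbps × 300 s × 1.01 = 8246.4 Mb
documentary: 7.616 Mbps × 7500 s × 1.01 = 57691.2 Mb
concert recording: 15.516 Mbps × 3000 s × 1.01 = 47013.5 Mb
Total: 112951.1 Mb = 14118.9 MB.
= 13.15 GiB.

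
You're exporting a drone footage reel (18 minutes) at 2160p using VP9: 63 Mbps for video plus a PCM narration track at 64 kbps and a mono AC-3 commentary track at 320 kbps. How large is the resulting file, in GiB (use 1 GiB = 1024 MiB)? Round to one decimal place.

8.0 GiB

18 min = 1080 s
Audio total: 64 + 320 = 384 kbps = 0.384 Mbps.
Total bitrate: 63 + 0.384 = 63.384 Mbps.
Stream data: 63.384 Mbps × 1080 s = 68454.7 Mb.
68,455 Mb = 8,556,840,000 bytes ÷ 1,073,741,824 = 7.969 GiB.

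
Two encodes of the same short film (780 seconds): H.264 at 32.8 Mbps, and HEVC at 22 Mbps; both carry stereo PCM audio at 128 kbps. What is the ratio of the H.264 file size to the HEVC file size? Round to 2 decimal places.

1.49

Audio: 128 kbps = 0.128 Mbps.
H.264: 32.928 Mbps × 780 s = 25683.8 Mb = 2.990 GiB.
HEVC: 22.128 Mbps × 780 s = 17259.8 Mb = 2.009 GiB.
Ratio: 2.990 / 2.009 = 1.488.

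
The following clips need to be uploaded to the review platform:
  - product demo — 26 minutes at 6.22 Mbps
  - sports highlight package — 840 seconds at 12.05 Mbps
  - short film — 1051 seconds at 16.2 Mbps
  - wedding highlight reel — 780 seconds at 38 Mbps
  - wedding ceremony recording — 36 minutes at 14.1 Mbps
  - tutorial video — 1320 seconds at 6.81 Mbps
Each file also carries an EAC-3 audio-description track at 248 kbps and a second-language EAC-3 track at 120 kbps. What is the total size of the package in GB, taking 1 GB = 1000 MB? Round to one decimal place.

13.6 GB

Audio total: 248 + 120 = 368 kbps = 0.368 Mbps.
product demo: 6.588 Mbps × 1560 s = 10277.3 Mb
sports highlight package: 12.418 Mbps × 840 s = 10431.1 Mb
short film: 16.568 Mbps × 1051 s = 17413.0 Mb
wedding highlight reel: 38.368 Mbps × 780 s = 29927.0 Mb
wedding ceremony recording: 14.468 Mbps × 2160 s = 31250.9 Mb
tutorial video: 7.178 Mbps × 1320 s = 9475.0 Mb
Total: 108774.2 Mb = 13596.8 MB.
= 13.60 GB.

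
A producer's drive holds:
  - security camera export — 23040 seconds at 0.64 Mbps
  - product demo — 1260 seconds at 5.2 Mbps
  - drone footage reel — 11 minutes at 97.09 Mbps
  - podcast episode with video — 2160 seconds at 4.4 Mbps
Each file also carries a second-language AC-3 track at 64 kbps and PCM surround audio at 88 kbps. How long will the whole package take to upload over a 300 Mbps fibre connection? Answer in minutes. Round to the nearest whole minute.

Audio total: 64 + 88 = 152 kbps = 0.152 Mbps.
security camera export: 0.792 Mbps × 23040 s = 18247.7 Mb
product demo: 5.352 Mbps × 1260 s = 6743.5 Mb
drone footage reel: 97.242 Mbps × 660 s = 64179.7 Mb
podcast episode with video: 4.552 Mbps × 2160 s = 9832.3 Mb
Total: 99003.2 Mb = 12375.4 MB.
At 300 Mbps: 99003.2 / 300 = 330 s ≈ 5.5 minutes.

6 minutes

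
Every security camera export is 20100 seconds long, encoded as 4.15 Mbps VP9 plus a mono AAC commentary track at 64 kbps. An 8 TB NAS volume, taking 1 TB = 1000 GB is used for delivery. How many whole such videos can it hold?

Audio: 64 kbps = 0.064 Mbps.
Total bitrate: 4.214 Mbps.
Per item: 4.214 Mbps × 20100 s = 84,701 Mb = 10,588 MB.
Capacity: 8 TB = 64,000,000 Mb; 755.60 items → 755 complete.

755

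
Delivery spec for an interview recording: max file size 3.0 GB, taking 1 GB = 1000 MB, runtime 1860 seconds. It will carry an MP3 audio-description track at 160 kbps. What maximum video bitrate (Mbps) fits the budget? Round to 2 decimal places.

12.74 Mbps

Budget: 3.0 GB = 24000.0 Mb.
Total bitrate budget: 24000.0 Mb / 1860 s = 12.903 Mbps.
Audio: 160 kbps = 0.160 Mbps.
Video: 12.903 − 0.160 = 12.743 Mbps.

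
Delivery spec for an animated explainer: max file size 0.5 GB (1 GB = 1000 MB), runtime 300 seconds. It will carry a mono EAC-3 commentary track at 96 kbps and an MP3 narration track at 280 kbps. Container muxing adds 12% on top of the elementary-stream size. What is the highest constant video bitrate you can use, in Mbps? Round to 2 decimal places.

11.53 Mbps

Budget: 0.5 GB = 4000.0 Mb.
Stream payload after overhead: 4000.0 / 1.12 = 3571.4 Mb.
Total bitrate budget: 3571.4 Mb / 300 s = 11.905 Mbps.
Audio total: 96 + 280 = 376 kbps = 0.376 Mbps.
Video: 11.905 − 0.376 = 11.529 Mbps.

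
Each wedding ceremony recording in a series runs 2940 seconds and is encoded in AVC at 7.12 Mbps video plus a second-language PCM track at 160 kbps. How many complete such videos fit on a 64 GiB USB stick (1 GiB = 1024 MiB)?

Audio: 160 kbps = 0.160 Mbps.
Total bitrate: 7.280 Mbps.
Per item: 7.280 Mbps × 2940 s = 21,403 Mb = 2,675 MB.
Capacity: 64 GiB = 549,756 Mb; 25.69 items → 25 complete.

25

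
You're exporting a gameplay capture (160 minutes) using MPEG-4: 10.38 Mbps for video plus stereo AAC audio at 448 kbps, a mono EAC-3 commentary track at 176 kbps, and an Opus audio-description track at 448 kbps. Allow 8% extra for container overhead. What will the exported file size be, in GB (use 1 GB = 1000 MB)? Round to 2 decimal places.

160 min = 9600 s
Audio total: 448 + 176 + 448 = 1072 kbps = 1.072 Mbps.
Total bitrate: 10.38 + 1.072 = 11.452 Mbps.
Stream data: 11.452 Mbps × 9600 s = 109939.2 Mb.
With 8% container overhead: ×1.08.
118,734 Mb ÷ 8 = 14,842 MB → 14.84 GB.

14.84 GB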